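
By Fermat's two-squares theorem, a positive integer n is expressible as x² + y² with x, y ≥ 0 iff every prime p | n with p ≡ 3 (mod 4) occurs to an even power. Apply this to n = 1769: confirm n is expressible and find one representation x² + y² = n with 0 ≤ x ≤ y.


Step 1: Factor n = 1769 = 29 · 61.
Step 2: Check the mod-4 condition on each prime factor: 29 ≡ 1 (mod 4), exponent 1; 61 ≡ 1 (mod 4), exponent 1.
All primes ≡ 3 (mod 4) appear to even exponent (or don't appear), so by the two-squares theorem n IS expressible as a sum of two squares.
Step 3: Build a representation. Here n = 29 · 61 is a product of primes ≡ 1 (mod 4). Each prime p ≡ 1 (mod 4) is itself a sum of two squares; find a² by testing p − a² for a perfect square:
  29: 29 − 1² = 28, 29 − 2² = 25 = 5² ⇒ 29 = 2² + 5².
  61: 61 − 1² = 60, 61 − 2² = 57, 61 − 3² = 52, 61 − 4² = 45, 61 − 5² = 36 = 6² ⇒ 61 = 5² + 6².
  Combine using the Brahmagupta–Fibonacci identity (a² + b²)(c² + d²) = (ac − bd)² + (ad + bc)² = (ac + bd)² + (ad − bc)²:
  29 · 61 = 1769: from (2² + 5²)(5² + 6²), take (2·5 − 5·6, 2·6 + 5·5) = (10 − 30, 12 + 25) = (-20, 37); dropping signs (only squares matter) gives (20, 37); check 20² + 37² = 400 + 1369 = 1769 ✓.
Step 4: Order so x ≤ y and verify: 20² + 37² = 400 + 1369 = 1769 = n. ✓

n = 1769 = 20² + 37² (one valid representation with x ≤ y).


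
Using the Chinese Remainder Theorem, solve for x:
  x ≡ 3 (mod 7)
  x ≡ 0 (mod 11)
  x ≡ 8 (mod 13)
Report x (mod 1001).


Moduli 7, 11, 13 are pairwise coprime; by CRT there is a unique solution modulo M = 7 · 11 · 13 = 1001.
Solve pairwise, accumulating the modulus:
  Start with x ≡ 3 (mod 7).
  Combine with x ≡ 0 (mod 11): since gcd(7, 11) = 1, we get a unique residue mod 77.
    Write x = 3 + 7·t and substitute into x ≡ 0 (mod 11): 7·t ≡ 0 − 3 = -3 (mod 11).
    Reduce coefficients mod 11: 7·t ≡ 8 (mod 11).
    The inverse of 7 mod 11 is 8 (since 7·8 = 56 = 5·11 + 1), so t ≡ 8·8 = 64 ≡ 9 (mod 11).
    Then x = 3 + 7·9 = 66, valid modulo lcm(7, 11) = 77: x ≡ 66 (mod 77).
  Combine with x ≡ 8 (mod 13): since gcd(77, 13) = 1, we get a unique residue mod 1001.
    Write x = 66 + 77·t and substitute into x ≡ 8 (mod 13): 77·t ≡ 8 − 66 = -58 (mod 13).
    Reduce coefficients mod 13: 12·t ≡ 7 (mod 13).
    The inverse of 12 mod 13 is 12 (since 12·12 = 144 = 11·13 + 1), so t ≡ 12·7 = 84 ≡ 6 (mod 13).
    Then x = 66 + 77·6 = 528, valid modulo lcm(77, 13) = 1001: x ≡ 528 (mod 1001).
Verify: 528 mod 7 = 3 ✓, 528 mod 11 = 0 ✓, 528 mod 13 = 8 ✓.

x ≡ 528 (mod 1001).


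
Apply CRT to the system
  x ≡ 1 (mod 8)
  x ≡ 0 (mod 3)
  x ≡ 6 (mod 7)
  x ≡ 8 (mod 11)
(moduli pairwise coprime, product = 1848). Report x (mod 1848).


Product of moduli M = 8 · 3 · 7 · 11 = 1848.
Merge one congruence at a time:
  Start: x ≡ 1 (mod 8).
  Combine with x ≡ 0 (mod 3); new modulus lcm = 24.
    Write x = 1 + 8·t and substitute into x ≡ 0 (mod 3): 8·t ≡ 0 − 1 = -1 (mod 3).
    Reduce coefficients mod 3: 2·t ≡ 2 (mod 3).
    The inverse of 2 mod 3 is 2 (since 2·2 = 4 = 1·3 + 1), so t ≡ 2·2 = 4 ≡ 1 (mod 3).
    Then x = 1 + 8·1 = 9, valid modulo lcm(8, 3) = 24: x ≡ 9 (mod 24).
  Combine with x ≡ 6 (mod 7); new modulus lcm = 168.
    Write x = 9 + 24·t and substitute into x ≡ 6 (mod 7): 24·t ≡ 6 − 9 = -3 (mod 7).
    Reduce coefficients mod 7: 3·t ≡ 4 (mod 7).
    The inverse of 3 mod 7 is 5 (since 3·5 = 15 = 2·7 + 1), so t ≡ 5·4 = 20 ≡ 6 (mod 7).
    Then x = 9 + 24·6 = 153, valid modulo lcm(24, 7) = 168: x ≡ 153 (mod 168).
  Combine with x ≡ 8 (mod 11); new modulus lcm = 1848.
    Write x = 153 + 168·t and substitute into x ≡ 8 (mod 11): 168·t ≡ 8 − 153 = -145 (mod 11).
    Reduce coefficients mod 11: 3·t ≡ 9 (mod 11).
    The inverse of 3 mod 11 is 4 (since 3·4 = 12 = 1·11 + 1), so t ≡ 4·9 = 36 ≡ 3 (mod 11).
    Then x = 153 + 168·3 = 657, valid modulo lcm(168, 11) = 1848: x ≡ 657 (mod 1848).
Verify against each original: 657 mod 8 = 1, 657 mod 3 = 0, 657 mod 7 = 6, 657 mod 11 = 8.

x ≡ 657 (mod 1848).


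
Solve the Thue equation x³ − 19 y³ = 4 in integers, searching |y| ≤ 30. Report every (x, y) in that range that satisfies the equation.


The equation is x³ - 19y³ = 4. For fixed y, x³ = 19·y³ + 4, so a solution requires the RHS to be a perfect cube.
Strategy: iterate y from -30 to 30, compute RHS = 19·y³ + 4, and check whether it is a (positive or negative) perfect cube.
Check small values of y:
  y = 0: RHS = 4 is not a perfect cube.
  y = 1: RHS = 23 is not a perfect cube.
  y = -1: RHS = -15 is not a perfect cube.
  y = 2: RHS = 156 is not a perfect cube.
  y = -2: RHS = -148 is not a perfect cube.
  y = 3: RHS = 517 is not a perfect cube.
  y = -3: RHS = -509 is not a perfect cube.
Continuing the search up to |y| = 30 finds no solutions either.
No (x, y) in the scanned range satisfies the equation.

No integer solutions with |y| ≤ 30.


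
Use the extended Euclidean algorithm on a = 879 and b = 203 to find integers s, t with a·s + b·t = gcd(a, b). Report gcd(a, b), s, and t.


Euclidean algorithm on (879, 203) — divide until remainder is 0:
  879 = 4 · 203 + 67
  203 = 3 · 67 + 2
  67 = 33 · 2 + 1
  2 = 2 · 1 + 0
gcd(879, 203) = 1.
Track Bezout coefficients alongside the remainders: start with r₀ = 879 = a·1 + b·0 (s = 1, t = 0) and r₁ = 203 = a·0 + b·1 (s = 0, t = 1); each new remainder r_{k+1} = r_{k-1} − q_k·r_k inherits s_{k+1} = s_{k-1} − q_k·s_k, t_{k+1} = t_{k-1} − q_k·t_k, so r_k = a·s_k + b·t_k at every step:
  q = 4: r = 67, s = 1 − 4·0 = 1, t = 0 − 4·1 = -4  (check: 879·1 + 203·(-4) = 67)
  q = 3: r = 2, s = 0 − 3·1 = -3, t = 1 − 3·(-4) = 13  (check: 879·(-3) + 203·13 = 2)
  q = 33: r = 1, s = 1 − 33·(-3) = 100, t = -4 − 33·13 = -433  (check: 879·100 + 203·(-433) = 1)
The row with r = 1 (the gcd) gives the Bezout coefficients s = 100, t = -433.
Result: 879 · (100) + 203 · (-433) = 1.

gcd(879, 203) = 1; s = 100, t = -433 (check: 879·100 + 203·(-433) = 1).


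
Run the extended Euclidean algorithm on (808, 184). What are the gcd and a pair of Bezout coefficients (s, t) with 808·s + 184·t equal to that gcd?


Euclidean algorithm on (808, 184) — divide until remainder is 0:
  808 = 4 · 184 + 72
  184 = 2 · 72 + 40
  72 = 1 · 40 + 32
  40 = 1 · 32 + 8
  32 = 4 · 8 + 0
gcd(808, 184) = 8.
Track Bezout coefficients alongside the remainders: start with r₀ = 808 = a·1 + b·0 (s = 1, t = 0) and r₁ = 184 = a·0 + b·1 (s = 0, t = 1); each new remainder r_{k+1} = r_{k-1} − q_k·r_k inherits s_{k+1} = s_{k-1} − q_k·s_k, t_{k+1} = t_{k-1} − q_k·t_k, so r_k = a·s_k + b·t_k at every step:
  q = 4: r = 72, s = 1 − 4·0 = 1, t = 0 − 4·1 = -4  (check: 808·1 + 184·(-4) = 72)
  q = 2: r = 40, s = 0 − 2·1 = -2, t = 1 − 2·(-4) = 9  (check: 808·(-2) + 184·9 = 40)
  q = 1: r = 32, s = 1 − 1·(-2) = 3, t = -4 − 1·9 = -13  (check: 808·3 + 184·(-13) = 32)
  q = 1: r = 8, s = -2 − 1·3 = -5, t = 9 − 1·(-13) = 22  (check: 808·(-5) + 184·22 = 8)
The row with r = 8 (the gcd) gives the Bezout coefficients s = -5, t = 22.
Result: 808 · (-5) + 184 · (22) = 8.

gcd(808, 184) = 8; s = -5, t = 22 (check: 808·(-5) + 184·22 = 8).


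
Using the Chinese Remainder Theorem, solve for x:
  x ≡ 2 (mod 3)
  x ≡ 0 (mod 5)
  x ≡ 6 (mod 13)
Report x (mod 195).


Moduli 3, 5, 13 are pairwise coprime; by CRT there is a unique solution modulo M = 3 · 5 · 13 = 195.
Solve pairwise, accumulating the modulus:
  Start with x ≡ 2 (mod 3).
  Combine with x ≡ 0 (mod 5): since gcd(3, 5) = 1, we get a unique residue mod 15.
    Write x = 2 + 3·t and substitute into x ≡ 0 (mod 5): 3·t ≡ 0 − 2 = -2 (mod 5).
    Reduce coefficients mod 5: 3·t ≡ 3 (mod 5).
    The inverse of 3 mod 5 is 2 (since 3·2 = 6 = 1·5 + 1), so t ≡ 2·3 = 6 ≡ 1 (mod 5).
    Then x = 2 + 3·1 = 5, valid modulo lcm(3, 5) = 15: x ≡ 5 (mod 15).
  Combine with x ≡ 6 (mod 13): since gcd(15, 13) = 1, we get a unique residue mod 195.
    Write x = 5 + 15·t and substitute into x ≡ 6 (mod 13): 15·t ≡ 6 − 5 = 1 (mod 13).
    Reduce coefficients mod 13: 2·t ≡ 1 (mod 13).
    The inverse of 2 mod 13 is 7 (since 2·7 = 14 = 1·13 + 1), so t ≡ 7·1 = 7 ≡ 7 (mod 13).
    Then x = 5 + 15·7 = 110, valid modulo lcm(15, 13) = 195: x ≡ 110 (mod 195).
Verify: 110 mod 3 = 2 ✓, 110 mod 5 = 0 ✓, 110 mod 13 = 6 ✓.

x ≡ 110 (mod 195).


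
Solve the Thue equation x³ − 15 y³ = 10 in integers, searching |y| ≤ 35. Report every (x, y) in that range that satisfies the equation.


The equation is x³ - 15y³ = 10. For fixed y, x³ = 15·y³ + 10, so a solution requires the RHS to be a perfect cube.
Strategy: iterate y from -35 to 35, compute RHS = 15·y³ + 10, and check whether it is a (positive or negative) perfect cube.
Check small values of y:
  y = 0: RHS = 10 is not a perfect cube.
  y = 1: RHS = 25 is not a perfect cube.
  y = -1: RHS = -5 is not a perfect cube.
  y = 2: RHS = 130 is not a perfect cube.
  y = -2: RHS = -110 is not a perfect cube.
  y = 3: RHS = 415 is not a perfect cube.
  y = -3: RHS = -395 is not a perfect cube.
Continuing the search up to |y| = 35 finds no solutions either.
No (x, y) in the scanned range satisfies the equation.

No integer solutions with |y| ≤ 35.


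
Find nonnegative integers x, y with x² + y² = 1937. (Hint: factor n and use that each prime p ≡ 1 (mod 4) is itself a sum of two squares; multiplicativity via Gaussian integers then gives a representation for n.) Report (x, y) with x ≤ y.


Step 1: Factor n = 1937 = 13 · 149.
Step 2: Check the mod-4 condition on each prime factor: 13 ≡ 1 (mod 4), exponent 1; 149 ≡ 1 (mod 4), exponent 1.
All primes ≡ 3 (mod 4) appear to even exponent (or don't appear), so by the two-squares theorem n IS expressible as a sum of two squares.
Step 3: Build a representation. Here n = 13 · 149 is a product of primes ≡ 1 (mod 4). Each prime p ≡ 1 (mod 4) is itself a sum of two squares; find a² by testing p − a² for a perfect square:
  13: 13 − 1² = 12, 13 − 2² = 9 = 3² ⇒ 13 = 2² + 3².
  149: 149 − 1² = 148, 149 − 2² = 145, 149 − 3² = 140, 149 − 4² = 133, 149 − 5² = 124, 149 − 6² = 113, 149 − 7² = 100 = 10² ⇒ 149 = 7² + 10².
  Combine using the Brahmagupta–Fibonacci identity (a² + b²)(c² + d²) = (ac − bd)² + (ad + bc)² = (ac + bd)² + (ad − bc)²:
  13 · 149 = 1937: from (2² + 3²)(7² + 10²), take (2·7 − 3·10, 2·10 + 3·7) = (14 − 30, 20 + 21) = (-16, 41); dropping signs (only squares matter) gives (16, 41); check 16² + 41² = 256 + 1681 = 1937 ✓.
Step 4: Order so x ≤ y and verify: 16² + 41² = 256 + 1681 = 1937 = n. ✓

n = 1937 = 16² + 41² (one valid representation with x ≤ y).


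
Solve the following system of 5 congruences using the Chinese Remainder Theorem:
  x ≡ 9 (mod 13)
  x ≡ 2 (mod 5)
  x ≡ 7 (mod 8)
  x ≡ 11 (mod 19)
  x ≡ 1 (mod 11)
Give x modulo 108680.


Product of moduli M = 13 · 5 · 8 · 19 · 11 = 108680.
Merge one congruence at a time:
  Start: x ≡ 9 (mod 13).
  Combine with x ≡ 2 (mod 5); new modulus lcm = 65.
    Write x = 9 + 13·t and substitute into x ≡ 2 (mod 5): 13·t ≡ 2 − 9 = -7 (mod 5).
    Reduce coefficients mod 5: 3·t ≡ 3 (mod 5).
    The inverse of 3 mod 5 is 2 (since 3·2 = 6 = 1·5 + 1), so t ≡ 2·3 = 6 ≡ 1 (mod 5).
    Then x = 9 + 13·1 = 22, valid modulo lcm(13, 5) = 65: x ≡ 22 (mod 65).
  Combine with x ≡ 7 (mod 8); new modulus lcm = 520.
    Write x = 22 + 65·t and substitute into x ≡ 7 (mod 8): 65·t ≡ 7 − 22 = -15 (mod 8).
    Reduce coefficients mod 8: 1·t ≡ 1 (mod 8).
    So t ≡ 1 (mod 8).
    Then x = 22 + 65·1 = 87, valid modulo lcm(65, 8) = 520: x ≡ 87 (mod 520).
  Combine with x ≡ 11 (mod 19); new modulus lcm = 9880.
    Write x = 87 + 520·t and substitute into x ≡ 11 (mod 19): 520·t ≡ 11 − 87 = -76 (mod 19).
    Reduce coefficients mod 19: 7·t ≡ 0 (mod 19).
    The inverse of 7 mod 19 is 11 (since 7·11 = 77 = 4·19 + 1), so t ≡ 11·0 = 0 ≡ 0 (mod 19).
    Then x = 87 + 520·0 = 87, valid modulo lcm(520, 19) = 9880: x ≡ 87 (mod 9880).
  Combine with x ≡ 1 (mod 11); new modulus lcm = 108680.
    Write x = 87 + 9880·t and substitute into x ≡ 1 (mod 11): 9880·t ≡ 1 − 87 = -86 (mod 11).
    Reduce coefficients mod 11: 2·t ≡ 2 (mod 11).
    The inverse of 2 mod 11 is 6 (since 2·6 = 12 = 1·11 + 1), so t ≡ 6·2 = 12 ≡ 1 (mod 11).
    Then x = 87 + 9880·1 = 9967, valid modulo lcm(9880, 11) = 108680: x ≡ 9967 (mod 108680).
Verify against each original: 9967 mod 13 = 9, 9967 mod 5 = 2, 9967 mod 8 = 7, 9967 mod 19 = 11, 9967 mod 11 = 1.

x ≡ 9967 (mod 108680).


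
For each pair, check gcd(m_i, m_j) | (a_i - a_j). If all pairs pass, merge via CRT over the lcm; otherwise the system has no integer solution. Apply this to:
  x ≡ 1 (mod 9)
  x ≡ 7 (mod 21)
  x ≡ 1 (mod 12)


Moduli 9, 21, 12 are not pairwise coprime, so CRT works modulo lcm(m_i) when all pairwise compatibility conditions hold.
Pairwise compatibility: gcd(m_i, m_j) must divide a_i - a_j for every pair.
Merge one congruence at a time:
  Start: x ≡ 1 (mod 9).
  Combine with x ≡ 7 (mod 21): gcd(9, 21) = 3; 7 - 1 = 6, which IS divisible by 3, so compatible.
    Write x = 1 + 9·t and substitute into x ≡ 7 (mod 21): 9·t ≡ 7 − 1 = 6 (mod 21).
    Divide the congruence (and modulus) by g = 3: 3·t ≡ 2 (mod 7).
    The inverse of 3 mod 7 is 5 (since 3·5 = 15 = 2·7 + 1), so t ≡ 5·2 = 10 ≡ 3 (mod 7).
    Then x = 1 + 9·3 = 28, valid modulo lcm(9, 21) = 63: x ≡ 28 (mod 63).
  Combine with x ≡ 1 (mod 12): gcd(63, 12) = 3; 1 - 28 = -27, which IS divisible by 3, so compatible.
    Write x = 28 + 63·t and substitute into x ≡ 1 (mod 12): 63·t ≡ 1 − 28 = -27 (mod 12).
    Divide the congruence (and modulus) by g = 3: 21·t ≡ -9 (mod 4).
    Reduce coefficients mod 4: 1·t ≡ 3 (mod 4).
    So t ≡ 3 (mod 4).
    Then x = 28 + 63·3 = 217, valid modulo lcm(63, 12) = 252: x ≡ 217 (mod 252).
Verify: 217 mod 9 = 1, 217 mod 21 = 7, 217 mod 12 = 1.

x ≡ 217 (mod 252).


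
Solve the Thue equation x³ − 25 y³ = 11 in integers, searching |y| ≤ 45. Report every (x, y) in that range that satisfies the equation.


The equation is x³ - 25y³ = 11. For fixed y, x³ = 25·y³ + 11, so a solution requires the RHS to be a perfect cube.
Strategy: iterate y from -45 to 45, compute RHS = 25·y³ + 11, and check whether it is a (positive or negative) perfect cube.
Check small values of y:
  y = 0: RHS = 11 is not a perfect cube.
  y = 1: RHS = 36 is not a perfect cube.
  y = -1: RHS = -14 is not a perfect cube.
  y = 2: RHS = 211 is not a perfect cube.
  y = -2: RHS = -189 is not a perfect cube.
  y = 3: RHS = 686 is not a perfect cube.
  y = -3: RHS = -664 is not a perfect cube.
Continuing the search up to |y| = 45 finds no solutions either.
No (x, y) in the scanned range satisfies the equation.

No integer solutions with |y| ≤ 45.


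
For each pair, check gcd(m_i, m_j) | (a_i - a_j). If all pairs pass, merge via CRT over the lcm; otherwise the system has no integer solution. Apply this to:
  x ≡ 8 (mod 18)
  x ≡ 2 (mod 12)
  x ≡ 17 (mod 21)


Moduli 18, 12, 21 are not pairwise coprime, so CRT works modulo lcm(m_i) when all pairwise compatibility conditions hold.
Pairwise compatibility: gcd(m_i, m_j) must divide a_i - a_j for every pair.
Merge one congruence at a time:
  Start: x ≡ 8 (mod 18).
  Combine with x ≡ 2 (mod 12): gcd(18, 12) = 6; 2 - 8 = -6, which IS divisible by 6, so compatible.
    Write x = 8 + 18·t and substitute into x ≡ 2 (mod 12): 18·t ≡ 2 − 8 = -6 (mod 12).
    Divide the congruence (and modulus) by g = 6: 3·t ≡ -1 (mod 2).
    Reduce coefficients mod 2: 1·t ≡ 1 (mod 2).
    So t ≡ 1 (mod 2).
    Then x = 8 + 18·1 = 26, valid modulo lcm(18, 12) = 36: x ≡ 26 (mod 36).
  Combine with x ≡ 17 (mod 21): gcd(36, 21) = 3; 17 - 26 = -9, which IS divisible by 3, so compatible.
    Write x = 26 + 36·t and substitute into x ≡ 17 (mod 21): 36·t ≡ 17 − 26 = -9 (mod 21).
    Divide the congruence (and modulus) by g = 3: 12·t ≡ -3 (mod 7).
    Reduce coefficients mod 7: 5·t ≡ 4 (mod 7).
    The inverse of 5 mod 7 is 3 (since 5·3 = 15 = 2·7 + 1), so t ≡ 3·4 = 12 ≡ 5 (mod 7).
    Then x = 26 + 36·5 = 206, valid modulo lcm(36, 21) = 252: x ≡ 206 (mod 252).
Verify: 206 mod 18 = 8, 206 mod 12 = 2, 206 mod 21 = 17.

x ≡ 206 (mod 252).


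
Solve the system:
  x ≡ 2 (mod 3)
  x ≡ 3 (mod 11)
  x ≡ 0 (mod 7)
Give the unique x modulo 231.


Moduli 3, 11, 7 are pairwise coprime; by CRT there is a unique solution modulo M = 3 · 11 · 7 = 231.
Solve pairwise, accumulating the modulus:
  Start with x ≡ 2 (mod 3).
  Combine with x ≡ 3 (mod 11): since gcd(3, 11) = 1, we get a unique residue mod 33.
    Write x = 2 + 3·t and substitute into x ≡ 3 (mod 11): 3·t ≡ 3 − 2 = 1 (mod 11).
    The inverse of 3 mod 11 is 4 (since 3·4 = 12 = 1·11 + 1), so t ≡ 4·1 = 4 ≡ 4 (mod 11).
    Then x = 2 + 3·4 = 14, valid modulo lcm(3, 11) = 33: x ≡ 14 (mod 33).
  Combine with x ≡ 0 (mod 7): since gcd(33, 7) = 1, we get a unique residue mod 231.
    Write x = 14 + 33·t and substitute into x ≡ 0 (mod 7): 33·t ≡ 0 − 14 = -14 (mod 7).
    Reduce coefficients mod 7: 5·t ≡ 0 (mod 7).
    The inverse of 5 mod 7 is 3 (since 5·3 = 15 = 2·7 + 1), so t ≡ 3·0 = 0 ≡ 0 (mod 7).
    Then x = 14 + 33·0 = 14, valid modulo lcm(33, 7) = 231: x ≡ 14 (mod 231).
Verify: 14 mod 3 = 2 ✓, 14 mod 11 = 3 ✓, 14 mod 7 = 0 ✓.

x ≡ 14 (mod 231).


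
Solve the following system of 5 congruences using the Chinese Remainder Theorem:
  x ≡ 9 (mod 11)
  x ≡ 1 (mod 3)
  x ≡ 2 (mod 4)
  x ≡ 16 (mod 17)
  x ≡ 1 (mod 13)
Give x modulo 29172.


Product of moduli M = 11 · 3 · 4 · 17 · 13 = 29172.
Merge one congruence at a time:
  Start: x ≡ 9 (mod 11).
  Combine with x ≡ 1 (mod 3); new modulus lcm = 33.
    Write x = 9 + 11·t and substitute into x ≡ 1 (mod 3): 11·t ≡ 1 − 9 = -8 (mod 3).
    Reduce coefficients mod 3: 2·t ≡ 1 (mod 3).
    The inverse of 2 mod 3 is 2 (since 2·2 = 4 = 1·3 + 1), so t ≡ 2·1 = 2 ≡ 2 (mod 3).
    Then x = 9 + 11·2 = 31, valid modulo lcm(11, 3) = 33: x ≡ 31 (mod 33).
  Combine with x ≡ 2 (mod 4); new modulus lcm = 132.
    Write x = 31 + 33·t and substitute into x ≡ 2 (mod 4): 33·t ≡ 2 − 31 = -29 (mod 4).
    Reduce coefficients mod 4: 1·t ≡ 3 (mod 4).
    So t ≡ 3 (mod 4).
    Then x = 31 + 33·3 = 130, valid modulo lcm(33, 4) = 132: x ≡ 130 (mod 132).
  Combine with x ≡ 16 (mod 17); new modulus lcm = 2244.
    Write x = 130 + 132·t and substitute into x ≡ 16 (mod 17): 132·t ≡ 16 − 130 = -114 (mod 17).
    Reduce coefficients mod 17: 13·t ≡ 5 (mod 17).
    The inverse of 13 mod 17 is 4 (since 13·4 = 52 = 3·17 + 1), so t ≡ 4·5 = 20 ≡ 3 (mod 17).
    Then x = 130 + 132·3 = 526, valid modulo lcm(132, 17) = 2244: x ≡ 526 (mod 2244).
  Combine with x ≡ 1 (mod 13); new modulus lcm = 29172.
    Write x = 526 + 2244·t and substitute into x ≡ 1 (mod 13): 2244·t ≡ 1 − 526 = -525 (mod 13).
    Reduce coefficients mod 13: 8·t ≡ 8 (mod 13).
    The inverse of 8 mod 13 is 5 (since 8·5 = 40 = 3·13 + 1), so t ≡ 5·8 = 40 ≡ 1 (mod 13).
    Then x = 526 + 2244·1 = 2770, valid modulo lcm(2244, 13) = 29172: x ≡ 2770 (mod 29172).
Verify against each original: 2770 mod 11 = 9, 2770 mod 3 = 1, 2770 mod 4 = 2, 2770 mod 17 = 16, 2770 mod 13 = 1.

x ≡ 2770 (mod 29172).


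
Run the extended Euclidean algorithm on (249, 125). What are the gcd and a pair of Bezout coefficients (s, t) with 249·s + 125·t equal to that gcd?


Euclidean algorithm on (249, 125) — divide until remainder is 0:
  249 = 1 · 125 + 124
  125 = 1 · 124 + 1
  124 = 124 · 1 + 0
gcd(249, 125) = 1.
Track Bezout coefficients alongside the remainders: start with r₀ = 249 = a·1 + b·0 (s = 1, t = 0) and r₁ = 125 = a·0 + b·1 (s = 0, t = 1); each new remainder r_{k+1} = r_{k-1} − q_k·r_k inherits s_{k+1} = s_{k-1} − q_k·s_k, t_{k+1} = t_{k-1} − q_k·t_k, so r_k = a·s_k + b·t_k at every step:
  q = 1: r = 124, s = 1 − 1·0 = 1, t = 0 − 1·1 = -1  (check: 249·1 + 125·(-1) = 124)
  q = 1: r = 1, s = 0 − 1·1 = -1, t = 1 − 1·(-1) = 2  (check: 249·(-1) + 125·2 = 1)
The row with r = 1 (the gcd) gives the Bezout coefficients s = -1, t = 2.
Result: 249 · (-1) + 125 · (2) = 1.

gcd(249, 125) = 1; s = -1, t = 2 (check: 249·(-1) + 125·2 = 1).


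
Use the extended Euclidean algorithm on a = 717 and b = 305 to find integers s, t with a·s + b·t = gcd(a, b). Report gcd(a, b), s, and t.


Euclidean algorithm on (717, 305) — divide until remainder is 0:
  717 = 2 · 305 + 107
  305 = 2 · 107 + 91
  107 = 1 · 91 + 16
  91 = 5 · 16 + 11
  16 = 1 · 11 + 5
  11 = 2 · 5 + 1
  5 = 5 · 1 + 0
gcd(717, 305) = 1.
Track Bezout coefficients alongside the remainders: start with r₀ = 717 = a·1 + b·0 (s = 1, t = 0) and r₁ = 305 = a·0 + b·1 (s = 0, t = 1); each new remainder r_{k+1} = r_{k-1} − q_k·r_k inherits s_{k+1} = s_{k-1} − q_k·s_k, t_{k+1} = t_{k-1} − q_k·t_k, so r_k = a·s_k + b·t_k at every step:
  q = 2: r = 107, s = 1 − 2·0 = 1, t = 0 − 2·1 = -2  (check: 717·1 + 305·(-2) = 107)
  q = 2: r = 91, s = 0 − 2·1 = -2, t = 1 − 2·(-2) = 5  (check: 717·(-2) + 305·5 = 91)
  q = 1: r = 16, s = 1 − 1·(-2) = 3, t = -2 − 1·5 = -7  (check: 717·3 + 305·(-7) = 16)
  q = 5: r = 11, s = -2 − 5·3 = -17, t = 5 − 5·(-7) = 40  (check: 717·(-17) + 305·40 = 11)
  q = 1: r = 5, s = 3 − 1·(-17) = 20, t = -7 − 1·40 = -47  (check: 717·20 + 305·(-47) = 5)
  q = 2: r = 1, s = -17 − 2·20 = -57, t = 40 − 2·(-47) = 134  (check: 717·(-57) + 305·134 = 1)
The row with r = 1 (the gcd) gives the Bezout coefficients s = -57, t = 134.
Result: 717 · (-57) + 305 · (134) = 1.

gcd(717, 305) = 1; s = -57, t = 134 (check: 717·(-57) + 305·134 = 1).


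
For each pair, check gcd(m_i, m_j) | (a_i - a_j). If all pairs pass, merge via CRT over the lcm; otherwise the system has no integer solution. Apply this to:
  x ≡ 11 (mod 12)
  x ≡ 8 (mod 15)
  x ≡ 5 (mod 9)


Moduli 12, 15, 9 are not pairwise coprime, so CRT works modulo lcm(m_i) when all pairwise compatibility conditions hold.
Pairwise compatibility: gcd(m_i, m_j) must divide a_i - a_j for every pair.
Merge one congruence at a time:
  Start: x ≡ 11 (mod 12).
  Combine with x ≡ 8 (mod 15): gcd(12, 15) = 3; 8 - 11 = -3, which IS divisible by 3, so compatible.
    Write x = 11 + 12·t and substitute into x ≡ 8 (mod 15): 12·t ≡ 8 − 11 = -3 (mod 15).
    Divide the congruence (and modulus) by g = 3: 4·t ≡ -1 (mod 5).
    Reduce coefficients mod 5: 4·t ≡ 4 (mod 5).
    The inverse of 4 mod 5 is 4 (since 4·4 = 16 = 3·5 + 1), so t ≡ 4·4 = 16 ≡ 1 (mod 5).
    Then x = 11 + 12·1 = 23, valid modulo lcm(12, 15) = 60: x ≡ 23 (mod 60).
  Combine with x ≡ 5 (mod 9): gcd(60, 9) = 3; 5 - 23 = -18, which IS divisible by 3, so compatible.
    Write x = 23 + 60·t and substitute into x ≡ 5 (mod 9): 60·t ≡ 5 − 23 = -18 (mod 9).
    Divide the congruence (and modulus) by g = 3: 20·t ≡ -6 (mod 3).
    Reduce coefficients mod 3: 2·t ≡ 0 (mod 3).
    The inverse of 2 mod 3 is 2 (since 2·2 = 4 = 1·3 + 1), so t ≡ 2·0 = 0 ≡ 0 (mod 3).
    Then x = 23 + 60·0 = 23, valid modulo lcm(60, 9) = 180: x ≡ 23 (mod 180).
Verify: 23 mod 12 = 11, 23 mod 15 = 8, 23 mod 9 = 5.

x ≡ 23 (mod 180).


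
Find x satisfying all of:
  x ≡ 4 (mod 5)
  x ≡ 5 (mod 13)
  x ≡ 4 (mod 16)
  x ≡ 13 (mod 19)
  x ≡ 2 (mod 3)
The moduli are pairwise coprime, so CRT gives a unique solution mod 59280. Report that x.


Product of moduli M = 5 · 13 · 16 · 19 · 3 = 59280.
Merge one congruence at a time:
  Start: x ≡ 4 (mod 5).
  Combine with x ≡ 5 (mod 13); new modulus lcm = 65.
    Write x = 4 + 5·t and substitute into x ≡ 5 (mod 13): 5·t ≡ 5 − 4 = 1 (mod 13).
    The inverse of 5 mod 13 is 8 (since 5·8 = 40 = 3·13 + 1), so t ≡ 8·1 = 8 ≡ 8 (mod 13).
    Then x = 4 + 5·8 = 44, valid modulo lcm(5, 13) = 65: x ≡ 44 (mod 65).
  Combine with x ≡ 4 (mod 16); new modulus lcm = 1040.
    Write x = 44 + 65·t and substitute into x ≡ 4 (mod 16): 65·t ≡ 4 − 44 = -40 (mod 16).
    Reduce coefficients mod 16: 1·t ≡ 8 (mod 16).
    So t ≡ 8 (mod 16).
    Then x = 44 + 65·8 = 564, valid modulo lcm(65, 16) = 1040: x ≡ 564 (mod 1040).
  Combine with x ≡ 13 (mod 19); new modulus lcm = 19760.
    Write x = 564 + 1040·t and substitute into x ≡ 13 (mod 19): 1040·t ≡ 13 − 564 = -551 (mod 19).
    Reduce coefficients mod 19: 14·t ≡ 0 (mod 19).
    The inverse of 14 mod 19 is 15 (since 14·15 = 210 = 11·19 + 1), so t ≡ 15·0 = 0 ≡ 0 (mod 19).
    Then x = 564 + 1040·0 = 564, valid modulo lcm(1040, 19) = 19760: x ≡ 564 (mod 19760).
  Combine with x ≡ 2 (mod 3); new modulus lcm = 59280.
    Write x = 564 + 19760·t and substitute into x ≡ 2 (mod 3): 19760·t ≡ 2 − 564 = -562 (mod 3).
    Reduce coefficients mod 3: 2·t ≡ 2 (mod 3).
    The inverse of 2 mod 3 is 2 (since 2·2 = 4 = 1·3 + 1), so t ≡ 2·2 = 4 ≡ 1 (mod 3).
    Then x = 564 + 19760·1 = 20324, valid modulo lcm(19760, 3) = 59280: x ≡ 20324 (mod 59280).
Verify against each original: 20324 mod 5 = 4, 20324 mod 13 = 5, 20324 mod 16 = 4, 20324 mod 19 = 13, 20324 mod 3 = 2.

x ≡ 20324 (mod 59280).


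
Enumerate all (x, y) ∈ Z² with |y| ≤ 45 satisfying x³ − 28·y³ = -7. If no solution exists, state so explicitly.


The equation is x³ - 28y³ = -7. For fixed y, x³ = 28·y³ − 7, so a solution requires the RHS to be a perfect cube.
Strategy: iterate y from -45 to 45, compute RHS = 28·y³ − 7, and check whether it is a (positive or negative) perfect cube.
Check small values of y:
  y = 0: RHS = -7 is not a perfect cube.
  y = 1: RHS = 21 is not a perfect cube.
  y = -1: RHS = -35 is not a perfect cube.
  y = 2: RHS = 217 is not a perfect cube.
  y = -2: RHS = -231 is not a perfect cube.
  y = 3: RHS = 749 is not a perfect cube.
  y = -3: RHS = -763 is not a perfect cube.
Continuing the search up to |y| = 45 finds no solutions either.
No (x, y) in the scanned range satisfies the equation.

No integer solutions with |y| ≤ 45.


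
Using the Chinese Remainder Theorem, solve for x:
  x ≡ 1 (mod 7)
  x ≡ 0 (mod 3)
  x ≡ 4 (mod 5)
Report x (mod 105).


Moduli 7, 3, 5 are pairwise coprime; by CRT there is a unique solution modulo M = 7 · 3 · 5 = 105.
Solve pairwise, accumulating the modulus:
  Start with x ≡ 1 (mod 7).
  Combine with x ≡ 0 (mod 3): since gcd(7, 3) = 1, we get a unique residue mod 21.
    Write x = 1 + 7·t and substitute into x ≡ 0 (mod 3): 7·t ≡ 0 − 1 = -1 (mod 3).
    Reduce coefficients mod 3: 1·t ≡ 2 (mod 3).
    So t ≡ 2 (mod 3).
    Then x = 1 + 7·2 = 15, valid modulo lcm(7, 3) = 21: x ≡ 15 (mod 21).
  Combine with x ≡ 4 (mod 5): since gcd(21, 5) = 1, we get a unique residue mod 105.
    Write x = 15 + 21·t and substitute into x ≡ 4 (mod 5): 21·t ≡ 4 − 15 = -11 (mod 5).
    Reduce coefficients mod 5: 1·t ≡ 4 (mod 5).
    So t ≡ 4 (mod 5).
    Then x = 15 + 21·4 = 99, valid modulo lcm(21, 5) = 105: x ≡ 99 (mod 105).
Verify: 99 mod 7 = 1 ✓, 99 mod 3 = 0 ✓, 99 mod 5 = 4 ✓.

x ≡ 99 (mod 105).


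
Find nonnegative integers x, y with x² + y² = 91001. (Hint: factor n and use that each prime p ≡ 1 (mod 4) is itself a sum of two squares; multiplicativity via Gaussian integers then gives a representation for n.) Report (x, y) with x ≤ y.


Step 1: Factor n = 91001 = 17 · 53 · 101.
Step 2: Check the mod-4 condition on each prime factor: 17 ≡ 1 (mod 4), exponent 1; 53 ≡ 1 (mod 4), exponent 1; 101 ≡ 1 (mod 4), exponent 1.
All primes ≡ 3 (mod 4) appear to even exponent (or don't appear), so by the two-squares theorem n IS expressible as a sum of two squares.
Step 3: Build a representation. Here n = 17 · 53 · 101 is a product of primes ≡ 1 (mod 4). Each prime p ≡ 1 (mod 4) is itself a sum of two squares; find a² by testing p − a² for a perfect square:
  17: 17 − 1² = 16 = 4² ⇒ 17 = 1² + 4².
  53: 53 − 1² = 52, 53 − 2² = 49 = 7² ⇒ 53 = 2² + 7².
  101: 101 − 1² = 100 = 10² ⇒ 101 = 1² + 10².
  Combine using the Brahmagupta–Fibonacci identity (a² + b²)(c² + d²) = (ac − bd)² + (ad + bc)² = (ac + bd)² + (ad − bc)²:
  17 · 53 = 901: from (1² + 4²)(2² + 7²), take (1·2 − 4·7, 1·7 + 4·2) = (2 − 28, 7 + 8) = (-26, 15); dropping signs (only squares matter) gives (26, 15); check 26² + 15² = 676 + 225 = 901 ✓.
  901 · 101 = 91001: from (26² + 15²)(1² + 10²), take (26·1 − 15·10, 26·10 + 15·1) = (26 − 150, 260 + 15) = (-124, 275); dropping signs (only squares matter) gives (124, 275); check 124² + 275² = 15376 + 75625 = 91001 ✓.
Step 4: Order so x ≤ y and verify: 124² + 275² = 15376 + 75625 = 91001 = n. ✓

n = 91001 = 124² + 275² (one valid representation with x ≤ y).


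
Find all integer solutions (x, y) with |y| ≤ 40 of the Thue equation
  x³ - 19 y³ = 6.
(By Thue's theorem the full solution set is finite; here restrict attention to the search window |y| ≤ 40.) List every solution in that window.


The equation is x³ - 19y³ = 6. For fixed y, x³ = 19·y³ + 6, so a solution requires the RHS to be a perfect cube.
Strategy: iterate y from -40 to 40, compute RHS = 19·y³ + 6, and check whether it is a (positive or negative) perfect cube.
Check small values of y:
  y = 0: RHS = 6 is not a perfect cube.
  y = 1: RHS = 25 is not a perfect cube.
  y = -1: RHS = -13 is not a perfect cube.
  y = 2: RHS = 158 is not a perfect cube.
  y = -2: RHS = -146 is not a perfect cube.
  y = 3: RHS = 519 is not a perfect cube.
  y = -3: RHS = -507 is not a perfect cube.
Continuing the search up to |y| = 40 finds no solutions either.
No (x, y) in the scanned range satisfies the equation.

No integer solutions with |y| ≤ 40.


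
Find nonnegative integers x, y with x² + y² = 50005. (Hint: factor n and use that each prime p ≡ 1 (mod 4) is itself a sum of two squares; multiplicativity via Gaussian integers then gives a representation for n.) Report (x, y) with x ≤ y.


Step 1: Factor n = 50005 = 5 · 73 · 137.
Step 2: Check the mod-4 condition on each prime factor: 5 ≡ 1 (mod 4), exponent 1; 73 ≡ 1 (mod 4), exponent 1; 137 ≡ 1 (mod 4), exponent 1.
All primes ≡ 3 (mod 4) appear to even exponent (or don't appear), so by the two-squares theorem n IS expressible as a sum of two squares.
Step 3: Build a representation. Here n = 5 · 73 · 137 is a product of primes ≡ 1 (mod 4). Each prime p ≡ 1 (mod 4) is itself a sum of two squares; find a² by testing p − a² for a perfect square:
  5: 5 − 1² = 4 = 2² ⇒ 5 = 1² + 2².
  73: 73 − 1² = 72, 73 − 2² = 69, 73 − 3² = 64 = 8² ⇒ 73 = 3² + 8².
  137: 137 − 1² = 136, 137 − 2² = 133, 137 − 3² = 128, 137 − 4² = 121 = 11² ⇒ 137 = 4² + 11².
  Combine using the Brahmagupta–Fibonacci identity (a² + b²)(c² + d²) = (ac − bd)² + (ad + bc)² = (ac + bd)² + (ad − bc)²:
  5 · 73 = 365: from (1² + 2²)(3² + 8²), take (1·3 − 2·8, 1·8 + 2·3) = (3 − 16, 8 + 6) = (-13, 14); dropping signs (only squares matter) gives (13, 14); check 13² + 14² = 169 + 196 = 365 ✓.
  365 · 137 = 50005: from (13² + 14²)(4² + 11²), take (13·4 − 14·11, 13·11 + 14·4) = (52 − 154, 143 + 56) = (-102, 199); dropping signs (only squares matter) gives (102, 199); check 102² + 199² = 10404 + 39601 = 50005 ✓.
Step 4: Order so x ≤ y and verify: 102² + 199² = 10404 + 39601 = 50005 = n. ✓

n = 50005 = 102² + 199² (one valid representation with x ≤ y).


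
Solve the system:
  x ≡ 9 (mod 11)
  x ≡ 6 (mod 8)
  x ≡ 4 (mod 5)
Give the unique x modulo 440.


Moduli 11, 8, 5 are pairwise coprime; by CRT there is a unique solution modulo M = 11 · 8 · 5 = 440.
Solve pairwise, accumulating the modulus:
  Start with x ≡ 9 (mod 11).
  Combine with x ≡ 6 (mod 8): since gcd(11, 8) = 1, we get a unique residue mod 88.
    Write x = 9 + 11·t and substitute into x ≡ 6 (mod 8): 11·t ≡ 6 − 9 = -3 (mod 8).
    Reduce coefficients mod 8: 3·t ≡ 5 (mod 8).
    The inverse of 3 mod 8 is 3 (since 3·3 = 9 = 1·8 + 1), so t ≡ 3·5 = 15 ≡ 7 (mod 8).
    Then x = 9 + 11·7 = 86, valid modulo lcm(11, 8) = 88: x ≡ 86 (mod 88).
  Combine with x ≡ 4 (mod 5): since gcd(88, 5) = 1, we get a unique residue mod 440.
    Write x = 86 + 88·t and substitute into x ≡ 4 (mod 5): 88·t ≡ 4 − 86 = -82 (mod 5).
    Reduce coefficients mod 5: 3·t ≡ 3 (mod 5).
    The inverse of 3 mod 5 is 2 (since 3·2 = 6 = 1·5 + 1), so t ≡ 2·3 = 6 ≡ 1 (mod 5).
    Then x = 86 + 88·1 = 174, valid modulo lcm(88, 5) = 440: x ≡ 174 (mod 440).
Verify: 174 mod 11 = 9 ✓, 174 mod 8 = 6 ✓, 174 mod 5 = 4 ✓.

x ≡ 174 (mod 440).


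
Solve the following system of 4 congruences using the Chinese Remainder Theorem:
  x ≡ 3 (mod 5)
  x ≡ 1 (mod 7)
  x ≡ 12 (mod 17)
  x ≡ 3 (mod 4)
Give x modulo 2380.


Product of moduli M = 5 · 7 · 17 · 4 = 2380.
Merge one congruence at a time:
  Start: x ≡ 3 (mod 5).
  Combine with x ≡ 1 (mod 7); new modulus lcm = 35.
    Write x = 3 + 5·t and substitute into x ≡ 1 (mod 7): 5·t ≡ 1 − 3 = -2 (mod 7).
    Reduce coefficients mod 7: 5·t ≡ 5 (mod 7).
    The inverse of 5 mod 7 is 3 (since 5·3 = 15 = 2·7 + 1), so t ≡ 3·5 = 15 ≡ 1 (mod 7).
    Then x = 3 + 5·1 = 8, valid modulo lcm(5, 7) = 35: x ≡ 8 (mod 35).
  Combine with x ≡ 12 (mod 17); new modulus lcm = 595.
    Write x = 8 + 35·t and substitute into x ≡ 12 (mod 17): 35·t ≡ 12 − 8 = 4 (mod 17).
    Reduce coefficients mod 17: 1·t ≡ 4 (mod 17).
    So t ≡ 4 (mod 17).
    Then x = 8 + 35·4 = 148, valid modulo lcm(35, 17) = 595: x ≡ 148 (mod 595).
  Combine with x ≡ 3 (mod 4); new modulus lcm = 2380.
    Write x = 148 + 595·t and substitute into x ≡ 3 (mod 4): 595·t ≡ 3 − 148 = -145 (mod 4).
    Reduce coefficients mod 4: 3·t ≡ 3 (mod 4).
    The inverse of 3 mod 4 is 3 (since 3·3 = 9 = 2·4 + 1), so t ≡ 3·3 = 9 ≡ 1 (mod 4).
    Then x = 148 + 595·1 = 743, valid modulo lcm(595, 4) = 2380: x ≡ 743 (mod 2380).
Verify against each original: 743 mod 5 = 3, 743 mod 7 = 1, 743 mod 17 = 12, 743 mod 4 = 3.

x ≡ 743 (mod 2380).


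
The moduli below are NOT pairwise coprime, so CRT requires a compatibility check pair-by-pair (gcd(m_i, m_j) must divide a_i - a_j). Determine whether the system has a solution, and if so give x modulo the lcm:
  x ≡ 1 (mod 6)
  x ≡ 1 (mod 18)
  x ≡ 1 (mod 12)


Moduli 6, 18, 12 are not pairwise coprime, so CRT works modulo lcm(m_i) when all pairwise compatibility conditions hold.
Pairwise compatibility: gcd(m_i, m_j) must divide a_i - a_j for every pair.
Merge one congruence at a time:
  Start: x ≡ 1 (mod 6).
  Combine with x ≡ 1 (mod 18): gcd(6, 18) = 6; 1 - 1 = 0, which IS divisible by 6, so compatible.
    Write x = 1 + 6·t and substitute into x ≡ 1 (mod 18): 6·t ≡ 1 − 1 = 0 (mod 18).
    Divide the congruence (and modulus) by g = 6: 1·t ≡ 0 (mod 3).
    So t ≡ 0 (mod 3).
    Then x = 1 + 6·0 = 1, valid modulo lcm(6, 18) = 18: x ≡ 1 (mod 18).
  Combine with x ≡ 1 (mod 12): gcd(18, 12) = 6; 1 - 1 = 0, which IS divisible by 6, so compatible.
    Write x = 1 + 18·t and substitute into x ≡ 1 (mod 12): 18·t ≡ 1 − 1 = 0 (mod 12).
    Divide the congruence (and modulus) by g = 6: 3·t ≡ 0 (mod 2).
    Reduce coefficients mod 2: 1·t ≡ 0 (mod 2).
    So t ≡ 0 (mod 2).
    Then x = 1 + 18·0 = 1, valid modulo lcm(18, 12) = 36: x ≡ 1 (mod 36).
Verify: 1 mod 6 = 1, 1 mod 18 = 1, 1 mod 12 = 1.

x ≡ 1 (mod 36).


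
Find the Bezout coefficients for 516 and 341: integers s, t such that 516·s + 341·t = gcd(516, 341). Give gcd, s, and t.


Euclidean algorithm on (516, 341) — divide until remainder is 0:
  516 = 1 · 341 + 175
  341 = 1 · 175 + 166
  175 = 1 · 166 + 9
  166 = 18 · 9 + 4
  9 = 2 · 4 + 1
  4 = 4 · 1 + 0
gcd(516, 341) = 1.
Track Bezout coefficients alongside the remainders: start with r₀ = 516 = a·1 + b·0 (s = 1, t = 0) and r₁ = 341 = a·0 + b·1 (s = 0, t = 1); each new remainder r_{k+1} = r_{k-1} − q_k·r_k inherits s_{k+1} = s_{k-1} − q_k·s_k, t_{k+1} = t_{k-1} − q_k·t_k, so r_k = a·s_k + b·t_k at every step:
  q = 1: r = 175, s = 1 − 1·0 = 1, t = 0 − 1·1 = -1  (check: 516·1 + 341·(-1) = 175)
  q = 1: r = 166, s = 0 − 1·1 = -1, t = 1 − 1·(-1) = 2  (check: 516·(-1) + 341·2 = 166)
  q = 1: r = 9, s = 1 − 1·(-1) = 2, t = -1 − 1·2 = -3  (check: 516·2 + 341·(-3) = 9)
  q = 18: r = 4, s = -1 − 18·2 = -37, t = 2 − 18·(-3) = 56  (check: 516·(-37) + 341·56 = 4)
  q = 2: r = 1, s = 2 − 2·(-37) = 76, t = -3 − 2·56 = -115  (check: 516·76 + 341·(-115) = 1)
The row with r = 1 (the gcd) gives the Bezout coefficients s = 76, t = -115.
Result: 516 · (76) + 341 · (-115) = 1.

gcd(516, 341) = 1; s = 76, t = -115 (check: 516·76 + 341·(-115) = 1).


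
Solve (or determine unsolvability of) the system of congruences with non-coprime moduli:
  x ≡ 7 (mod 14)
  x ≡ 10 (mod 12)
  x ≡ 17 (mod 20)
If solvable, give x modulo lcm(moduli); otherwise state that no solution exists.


Moduli 14, 12, 20 are not pairwise coprime, so CRT works modulo lcm(m_i) when all pairwise compatibility conditions hold.
Pairwise compatibility: gcd(m_i, m_j) must divide a_i - a_j for every pair.
Merge one congruence at a time:
  Start: x ≡ 7 (mod 14).
  Combine with x ≡ 10 (mod 12): gcd(14, 12) = 2, and 10 - 7 = 3 is NOT divisible by 2.
    ⇒ system is inconsistent (no integer solution).

No solution (the system is inconsistent).


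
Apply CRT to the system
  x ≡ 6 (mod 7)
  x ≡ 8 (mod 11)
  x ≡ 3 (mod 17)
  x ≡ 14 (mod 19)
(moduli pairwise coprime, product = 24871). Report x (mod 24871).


Product of moduli M = 7 · 11 · 17 · 19 = 24871.
Merge one congruence at a time:
  Start: x ≡ 6 (mod 7).
  Combine with x ≡ 8 (mod 11); new modulus lcm = 77.
    Write x = 6 + 7·t and substitute into x ≡ 8 (mod 11): 7·t ≡ 8 − 6 = 2 (mod 11).
    The inverse of 7 mod 11 is 8 (since 7·8 = 56 = 5·11 + 1), so t ≡ 8·2 = 16 ≡ 5 (mod 11).
    Then x = 6 + 7·5 = 41, valid modulo lcm(7, 11) = 77: x ≡ 41 (mod 77).
  Combine with x ≡ 3 (mod 17); new modulus lcm = 1309.
    Write x = 41 + 77·t and substitute into x ≡ 3 (mod 17): 77·t ≡ 3 − 41 = -38 (mod 17).
    Reduce coefficients mod 17: 9·t ≡ 13 (mod 17).
    The inverse of 9 mod 17 is 2 (since 9·2 = 18 = 1·17 + 1), so t ≡ 2·13 = 26 ≡ 9 (mod 17).
    Then x = 41 + 77·9 = 734, valid modulo lcm(77, 17) = 1309: x ≡ 734 (mod 1309).
  Combine with x ≡ 14 (mod 19); new modulus lcm = 24871.
    Write x = 734 + 1309·t and substitute into x ≡ 14 (mod 19): 1309·t ≡ 14 − 734 = -720 (mod 19).
    Reduce coefficients mod 19: 17·t ≡ 2 (mod 19).
    The inverse of 17 mod 19 is 9 (since 17·9 = 153 = 8·19 + 1), so t ≡ 9·2 = 18 ≡ 18 (mod 19).
    Then x = 734 + 1309·18 = 24296, valid modulo lcm(1309, 19) = 24871: x ≡ 24296 (mod 24871).
Verify against each original: 24296 mod 7 = 6, 24296 mod 11 = 8, 24296 mod 17 = 3, 24296 mod 19 = 14.

x ≡ 24296 (mod 24871).


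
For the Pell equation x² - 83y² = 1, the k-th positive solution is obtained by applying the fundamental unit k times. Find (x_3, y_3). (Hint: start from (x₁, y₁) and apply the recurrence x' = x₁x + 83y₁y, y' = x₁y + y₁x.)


Step 1: Find the fundamental solution (x₁, y₁) of x² - 83y² = 1.
  Expand √83 as a continued fraction. a₀ = ⌊√83⌋ = 9; iterate m_{k+1} = d_k·a_k − m_k, d_{k+1} = (83 − m_{k+1}²)/d_k, a_{k+1} = ⌊(a₀ + m_{k+1})/d_{k+1}⌋ (starting m₀ = 0, d₀ = 1), with convergents p_k = a_k·p_{k-1} + p_{k-2}, q_k = a_k·q_{k-1} + q_{k-2} (p₋₁ = 1, q₋₁ = 0):
  k = 0: a₀ = 9; p₀/q₀ = 9/1; p₀² − 83·q₀² = 81 − 83 = -2.
  k = 1: m = 9, d = 2, a = ⌊(9 + 9)/2⌋ = 9; p/q = (9·9 + 1)/(9·1 + 0) = 82/9; p² − 83·q² = 6724 − 6723 = 1.
  The first convergent with p² − 83·q² = 1 gives the fundamental solution (x₁, y₁) = (82, 9).
Step 2: Apply the recurrence (x_{n+1}, y_{n+1}) = (x₁x_n + 83y₁y_n, x₁y_n + y₁x_n) repeatedly.
  From (x_1, y_1) = (82, 9): x_2 = 82·82 + 83·9·9 = 13447; y_2 = 82·9 + 9·82 = 1476.
  From (x_2, y_2) = (13447, 1476): x_3 = 82·13447 + 83·9·1476 = 2205226; y_3 = 82·1476 + 9·13447 = 242055.
Step 3: Verify x_3² - 83·y_3² = 4863021711076 - 4863021711075 = 1 (should be 1). ✓

(x_1, y_1) = (82, 9); (x_3, y_3) = (2205226, 242055).
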